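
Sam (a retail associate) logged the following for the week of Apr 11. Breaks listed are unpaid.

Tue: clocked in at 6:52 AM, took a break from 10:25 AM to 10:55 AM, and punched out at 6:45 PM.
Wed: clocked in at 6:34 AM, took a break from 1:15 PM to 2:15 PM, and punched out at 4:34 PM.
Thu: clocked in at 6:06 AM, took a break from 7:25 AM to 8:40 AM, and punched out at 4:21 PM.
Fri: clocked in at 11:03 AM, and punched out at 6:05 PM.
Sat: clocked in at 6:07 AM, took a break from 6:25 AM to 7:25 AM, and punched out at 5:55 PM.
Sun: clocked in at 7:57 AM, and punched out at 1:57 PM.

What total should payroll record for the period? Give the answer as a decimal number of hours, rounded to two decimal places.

Tue: 6:52 AM–6:45 PM = 11 h 53 min; less 30 min break → 11 h 23 min
Wed: 6:34 AM–4:34 PM = 10 h 0 min; less 60 min break → 9 h 0 min
Thu: 6:06 AM–4:21 PM = 10 h 15 min; less 75 min break → 9 h 0 min
Fri: 11:03 AM–6:05 PM = 7 h 2 min
Sat: 6:07 AM–5:55 PM = 11 h 48 min; less 60 min break → 10 h 48 min
Sun: 7:57 AM–1:57 PM = 6 h 0 min
Total: 11 h 23 min + 9 h 0 min + 9 h 0 min + 7 h 2 min + 10 h 48 min + 6 h 0 min = 53 h 13 min.

53.22 hours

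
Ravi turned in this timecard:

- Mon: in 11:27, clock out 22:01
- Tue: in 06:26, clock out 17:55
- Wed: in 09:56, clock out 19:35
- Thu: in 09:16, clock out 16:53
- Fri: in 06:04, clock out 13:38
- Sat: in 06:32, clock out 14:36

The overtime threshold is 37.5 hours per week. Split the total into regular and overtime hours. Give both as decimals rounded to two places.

Mon: 11:27–22:01 = 10 h 34 min
Tue: 06:26–17:55 = 11 h 29 min
Wed: 09:56–19:35 = 9 h 39 min
Thu: 09:16–16:53 = 7 h 37 min
Fri: 06:04–13:38 = 7 h 34 min
Sat: 06:32–14:36 = 8 h 4 min
Total worked: 54 h 57 min = 54.95 h.
Threshold 37.5 h → overtime 17 h 27 min, regular 37 h 30 min.

Regular 37.50 hours, overtime 17.45 hours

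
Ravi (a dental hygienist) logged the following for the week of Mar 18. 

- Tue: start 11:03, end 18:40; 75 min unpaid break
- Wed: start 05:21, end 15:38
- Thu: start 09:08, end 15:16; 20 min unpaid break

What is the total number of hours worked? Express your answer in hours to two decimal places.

Tue: 11:03–18:40 = 7 h 37 min; less 75 min break → 6 h 22 min
Wed: 05:21–15:38 = 10 h 17 min
Thu: 09:08–15:16 = 6 h 8 min; less 20 min break → 5 h 48 min
Total: 6 h 22 min + 10 h 17 min + 5 h 48 min = 22 h 27 min.

22.45 hours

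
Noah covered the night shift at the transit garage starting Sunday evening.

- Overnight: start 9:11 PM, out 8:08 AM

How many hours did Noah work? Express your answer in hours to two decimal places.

10.95 hours

Overnight: 9:11 PM → midnight = 2 h 49 min; midnight → 8:08 AM = 8 h 8 min; span 10 h 57 min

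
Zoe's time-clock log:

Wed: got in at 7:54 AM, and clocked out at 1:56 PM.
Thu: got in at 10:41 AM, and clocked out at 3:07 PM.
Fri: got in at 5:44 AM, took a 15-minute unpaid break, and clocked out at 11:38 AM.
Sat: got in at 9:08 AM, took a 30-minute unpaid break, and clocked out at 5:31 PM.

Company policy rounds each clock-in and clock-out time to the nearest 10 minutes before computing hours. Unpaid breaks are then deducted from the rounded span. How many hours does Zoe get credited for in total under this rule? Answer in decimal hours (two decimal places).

Wed: in 7:54 AM→7:50 AM, out 1:56 PM→2:00 PM; 6 h 10 min
Thu: in 10:41 AM→10:40 AM, out 3:07 PM→3:10 PM; 4 h 30 min
Fri: in 5:44 AM→5:40 AM, out 11:38 AM→11:40 AM; 6 h 0 min − 15 min = 5 h 45 min
Sat: in 9:08 AM→9:10 AM, out 5:31 PM→5:30 PM; 8 h 20 min − 30 min = 7 h 50 min
Total credited: 24 h 15 min.

24.25 hours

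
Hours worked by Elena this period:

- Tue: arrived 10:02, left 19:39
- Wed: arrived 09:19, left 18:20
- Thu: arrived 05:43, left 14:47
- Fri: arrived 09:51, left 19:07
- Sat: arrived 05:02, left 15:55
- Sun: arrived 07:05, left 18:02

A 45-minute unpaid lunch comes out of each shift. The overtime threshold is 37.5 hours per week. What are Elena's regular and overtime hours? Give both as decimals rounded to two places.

Tue: 10:02–19:39 = 9 h 37 min; less 45 min break → 8 h 52 min
Wed: 09:19–18:20 = 9 h 1 min; less 45 min break → 8 h 16 min
Thu: 05:43–14:47 = 9 h 4 min; less 45 min break → 8 h 19 min
Fri: 09:51–19:07 = 9 h 16 min; less 45 min break → 8 h 31 min
Sat: 05:02–15:55 = 10 h 53 min; less 45 min break → 10 h 8 min
Sun: 07:05–18:02 = 10 h 57 min; less 45 min break → 10 h 12 min
Total worked: 54 h 18 min = 54.30 h.
Threshold 37.5 h → overtime 16 h 48 min, regular 37 h 30 min.

Regular 37.50 hours, overtime 16.80 hours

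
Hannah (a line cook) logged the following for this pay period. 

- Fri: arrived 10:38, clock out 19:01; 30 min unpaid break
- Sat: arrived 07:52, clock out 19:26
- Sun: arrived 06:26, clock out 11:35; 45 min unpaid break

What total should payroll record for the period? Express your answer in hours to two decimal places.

23.85 hours

Fri: 10:38–19:01 = 8 h 23 min; less 30 min break → 7 h 53 min
Sat: 07:52–19:26 = 11 h 34 min
Sun: 06:26–11:35 = 5 h 9 min; less 45 min break → 4 h 24 min
Total: 7 h 53 min + 11 h 34 min + 4 h 24 min = 23 h 51 min.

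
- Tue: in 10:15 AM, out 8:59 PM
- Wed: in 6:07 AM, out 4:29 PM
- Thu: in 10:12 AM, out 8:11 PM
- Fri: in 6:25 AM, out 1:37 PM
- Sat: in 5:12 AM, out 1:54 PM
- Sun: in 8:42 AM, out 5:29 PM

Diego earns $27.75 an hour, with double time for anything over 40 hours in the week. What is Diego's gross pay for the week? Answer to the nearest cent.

$1985.05

Tue: 10:15 AM–8:59 PM = 10 h 44 min
Wed: 6:07 AM–4:29 PM = 10 h 22 min
Thu: 10:12 AM–8:11 PM = 9 h 59 min
Fri: 6:25 AM–1:37 PM = 7 h 12 min
Sat: 5:12 AM–1:54 PM = 8 h 42 min
Sun: 8:42 AM–5:29 PM = 8 h 47 min
Total worked: 55 h 46 min = 3346 min.
Regular 40 h 0 min = 2400 min at $27.75/h; overtime 15 h 46 min = 946 min at $55.50/h.
Pay = (2400 × $27.75 + 946 × $55.50) ÷ 60 = $1985.05.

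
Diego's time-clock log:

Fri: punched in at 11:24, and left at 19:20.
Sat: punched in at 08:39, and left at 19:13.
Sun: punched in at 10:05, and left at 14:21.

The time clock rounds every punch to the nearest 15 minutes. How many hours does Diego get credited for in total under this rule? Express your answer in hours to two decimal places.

22.50 hours

Fri: in 11:24→11:30, out 19:20→19:15; 7 h 45 min
Sat: in 08:39→08:45, out 19:13→19:15; 10 h 30 min
Sun: in 10:05→10:00, out 14:21→14:15; 4 h 15 min
Total credited: 22 h 30 min.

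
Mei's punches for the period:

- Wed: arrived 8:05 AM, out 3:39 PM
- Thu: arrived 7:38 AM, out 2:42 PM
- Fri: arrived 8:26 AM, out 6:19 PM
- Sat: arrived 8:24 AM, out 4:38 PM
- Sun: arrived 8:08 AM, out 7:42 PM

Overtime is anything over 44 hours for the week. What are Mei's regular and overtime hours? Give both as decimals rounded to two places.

Wed: 8:05 AM–3:39 PM = 7 h 34 min
Thu: 7:38 AM–2:42 PM = 7 h 4 min
Fri: 8:26 AM–6:19 PM = 9 h 53 min
Sat: 8:24 AM–4:38 PM = 8 h 14 min
Sun: 8:08 AM–7:42 PM = 11 h 34 min
Total worked: 44 h 19 min = 44.32 h.
Threshold 44 h → overtime 0 h 19 min, regular 44 h 0 min.

Regular 44.00 hours, overtime 0.32 hours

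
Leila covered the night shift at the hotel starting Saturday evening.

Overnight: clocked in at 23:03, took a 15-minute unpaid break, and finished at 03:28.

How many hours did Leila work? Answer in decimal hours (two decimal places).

Overnight: 23:03 → midnight = 0 h 57 min; midnight → 03:28 = 3 h 28 min; span 4 h 25 min; less 15 min break → 4 h 10 min

4.17 hours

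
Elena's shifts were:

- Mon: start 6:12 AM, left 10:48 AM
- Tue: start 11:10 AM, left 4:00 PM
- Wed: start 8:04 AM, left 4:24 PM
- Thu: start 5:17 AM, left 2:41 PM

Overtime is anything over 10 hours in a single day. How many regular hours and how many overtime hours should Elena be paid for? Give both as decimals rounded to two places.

Regular 27.17 hours, overtime 0.00 hours

Mon: 6:12 AM–10:48 AM = 4 h 36 min
Tue: 11:10 AM–4:00 PM = 4 h 50 min
Wed: 8:04 AM–4:24 PM = 8 h 20 min
Thu: 5:17 AM–2:41 PM = 9 h 24 min
Mon reg 4 h 36 min / OT 0 h 0 min; Tue reg 4 h 50 min / OT 0 h 0 min; Wed reg 8 h 20 min / OT 0 h 0 min; Thu reg 9 h 24 min / OT 0 h 0 min.
Totals: regular 27 h 10 min, overtime 0 h 0 min.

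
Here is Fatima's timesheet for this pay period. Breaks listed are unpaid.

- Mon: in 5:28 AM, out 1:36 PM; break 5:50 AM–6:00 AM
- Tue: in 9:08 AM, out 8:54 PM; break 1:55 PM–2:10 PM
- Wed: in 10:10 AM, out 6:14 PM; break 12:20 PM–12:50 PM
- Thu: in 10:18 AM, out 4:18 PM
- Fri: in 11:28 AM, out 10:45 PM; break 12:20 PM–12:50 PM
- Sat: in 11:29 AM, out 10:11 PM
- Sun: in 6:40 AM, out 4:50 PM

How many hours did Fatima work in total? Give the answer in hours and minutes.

64 h 42 min

Mon: 5:28 AM–1:36 PM = 8 h 8 min; less 10 min break → 7 h 58 min
Tue: 9:08 AM–8:54 PM = 11 h 46 min; less 15 min break → 11 h 31 min
Wed: 10:10 AM–6:14 PM = 8 h 4 min; less 30 min break → 7 h 34 min
Thu: 10:18 AM–4:18 PM = 6 h 0 min
Fri: 11:28 AM–10:45 PM = 11 h 17 min; less 30 min break → 10 h 47 min
Sat: 11:29 AM–10:11 PM = 10 h 42 min
Sun: 6:40 AM–4:50 PM = 10 h 10 min
Total: 7 h 58 min + 11 h 31 min + 7 h 34 min + 6 h 0 min + 10 h 47 min + 10 h 42 min + 10 h 10 min = 64 h 42 min.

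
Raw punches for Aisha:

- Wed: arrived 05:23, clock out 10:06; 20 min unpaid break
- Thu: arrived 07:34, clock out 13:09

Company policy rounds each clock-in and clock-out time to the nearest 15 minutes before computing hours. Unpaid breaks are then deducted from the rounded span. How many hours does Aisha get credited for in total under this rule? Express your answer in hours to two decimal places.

9.92 hours

Wed: in 05:23→05:30, out 10:06→10:00; 4 h 30 min − 20 min = 4 h 10 min
Thu: in 07:34→07:30, out 13:09→13:15; 5 h 45 min
Total credited: 9 h 55 min.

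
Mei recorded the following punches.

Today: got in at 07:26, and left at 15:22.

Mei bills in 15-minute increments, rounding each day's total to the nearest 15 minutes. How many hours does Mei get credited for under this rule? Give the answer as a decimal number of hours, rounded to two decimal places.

Today: 07:26–15:22 = 7 h 56 min → rounds to 8 h 0 min

8.00 hours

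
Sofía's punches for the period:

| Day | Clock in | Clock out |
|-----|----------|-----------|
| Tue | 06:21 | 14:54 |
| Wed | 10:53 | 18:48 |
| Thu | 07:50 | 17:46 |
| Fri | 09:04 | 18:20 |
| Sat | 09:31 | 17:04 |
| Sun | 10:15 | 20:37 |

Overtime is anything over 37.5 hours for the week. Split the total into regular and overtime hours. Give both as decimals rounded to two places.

Tue: 06:21–14:54 = 8 h 33 min
Wed: 10:53–18:48 = 7 h 55 min
Thu: 07:50–17:46 = 9 h 56 min
Fri: 09:04–18:20 = 9 h 16 min
Sat: 09:31–17:04 = 7 h 33 min
Sun: 10:15–20:37 = 10 h 22 min
Total worked: 53 h 35 min = 53.58 h.
Threshold 37.5 h → overtime 16 h 5 min, regular 37 h 30 min.

Regular 37.50 hours, overtime 16.08 hours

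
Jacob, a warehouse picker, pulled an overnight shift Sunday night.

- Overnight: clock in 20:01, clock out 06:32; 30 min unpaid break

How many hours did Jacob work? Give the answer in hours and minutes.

Overnight: 20:01 → midnight = 3 h 59 min; midnight → 06:32 = 6 h 32 min; span 10 h 31 min; less 30 min break → 10 h 1 min

10 h 1 min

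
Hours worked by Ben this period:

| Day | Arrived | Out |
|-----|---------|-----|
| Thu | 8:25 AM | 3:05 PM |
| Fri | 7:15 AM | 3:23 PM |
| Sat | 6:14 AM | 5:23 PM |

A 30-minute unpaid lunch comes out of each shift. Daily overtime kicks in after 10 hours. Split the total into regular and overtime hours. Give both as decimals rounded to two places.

Thu: 8:25 AM–3:05 PM = 6 h 40 min; less 30 min break → 6 h 10 min
Fri: 7:15 AM–3:23 PM = 8 h 8 min; less 30 min break → 7 h 38 min
Sat: 6:14 AM–5:23 PM = 11 h 9 min; less 30 min break → 10 h 39 min
Thu reg 6 h 10 min / OT 0 h 0 min; Fri reg 7 h 38 min / OT 0 h 0 min; Sat reg 10 h 0 min / OT 0 h 39 min.
Totals: regular 23 h 48 min, overtime 0 h 39 min.

Regular 23.80 hours, overtime 0.65 hours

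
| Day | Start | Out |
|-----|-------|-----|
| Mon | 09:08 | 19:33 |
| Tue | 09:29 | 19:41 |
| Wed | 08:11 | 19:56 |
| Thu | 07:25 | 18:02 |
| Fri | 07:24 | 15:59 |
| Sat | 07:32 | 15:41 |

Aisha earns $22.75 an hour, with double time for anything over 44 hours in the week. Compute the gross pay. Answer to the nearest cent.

Mon: 09:08–19:33 = 10 h 25 min
Tue: 09:29–19:41 = 10 h 12 min
Wed: 08:11–19:56 = 11 h 45 min
Thu: 07:25–18:02 = 10 h 37 min
Fri: 07:24–15:59 = 8 h 35 min
Sat: 07:32–15:41 = 8 h 9 min
Total worked: 59 h 43 min = 3583 min.
Regular 44 h 0 min = 2640 min at $22.75/h; overtime 15 h 43 min = 943 min at $45.50/h.
Pay = (2640 × $22.75 + 943 × $45.50) ÷ 60 = $1716.11.

$1716.11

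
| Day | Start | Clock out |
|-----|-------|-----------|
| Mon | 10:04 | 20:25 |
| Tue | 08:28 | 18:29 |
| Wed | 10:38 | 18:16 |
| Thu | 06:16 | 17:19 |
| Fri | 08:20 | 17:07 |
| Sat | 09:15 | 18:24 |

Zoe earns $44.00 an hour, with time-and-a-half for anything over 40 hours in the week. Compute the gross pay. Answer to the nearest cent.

$2880.90

Mon: 10:04–20:25 = 10 h 21 min
Tue: 08:28–18:29 = 10 h 1 min
Wed: 10:38–18:16 = 7 h 38 min
Thu: 06:16–17:19 = 11 h 3 min
Fri: 08:20–17:07 = 8 h 47 min
Sat: 09:15–18:24 = 9 h 9 min
Total worked: 56 h 59 min = 3419 min.
Regular 40 h 0 min = 2400 min at $44.00/h; overtime 16 h 59 min = 1019 min at $66.00/h.
Pay = (2400 × $44.00 + 1019 × $66.00) ÷ 60 = $2880.90.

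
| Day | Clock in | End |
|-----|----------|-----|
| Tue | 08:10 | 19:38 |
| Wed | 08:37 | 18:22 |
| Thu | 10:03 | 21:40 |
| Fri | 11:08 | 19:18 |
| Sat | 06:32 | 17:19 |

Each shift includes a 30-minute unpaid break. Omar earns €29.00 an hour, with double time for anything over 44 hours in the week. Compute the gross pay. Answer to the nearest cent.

€1582.43

Tue: 08:10–19:38 = 11 h 28 min; less 30 min break → 10 h 58 min
Wed: 08:37–18:22 = 9 h 45 min; less 30 min break → 9 h 15 min
Thu: 10:03–21:40 = 11 h 37 min; less 30 min break → 11 h 7 min
Fri: 11:08–19:18 = 8 h 10 min; less 30 min break → 7 h 40 min
Sat: 06:32–17:19 = 10 h 47 min; less 30 min break → 10 h 17 min
Total worked: 49 h 17 min = 2957 min.
Regular 44 h 0 min = 2640 min at €29.00/h; overtime 5 h 17 min = 317 min at €58.00/h.
Pay = (2640 × €29.00 + 317 × €58.00) ÷ 60 = €1582.43.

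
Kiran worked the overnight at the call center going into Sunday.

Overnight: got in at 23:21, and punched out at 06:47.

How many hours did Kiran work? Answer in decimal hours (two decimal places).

7.43 hours

Overnight: 23:21 → midnight = 0 h 39 min; midnight → 06:47 = 6 h 47 min; span 7 h 26 min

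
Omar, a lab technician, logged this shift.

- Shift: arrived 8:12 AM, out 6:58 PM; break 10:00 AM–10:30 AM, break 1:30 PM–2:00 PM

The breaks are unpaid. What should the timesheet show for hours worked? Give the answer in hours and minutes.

9 h 46 min

Shift: 8:12 AM–6:58 PM = 10 h 46 min; less 60 min break → 9 h 46 min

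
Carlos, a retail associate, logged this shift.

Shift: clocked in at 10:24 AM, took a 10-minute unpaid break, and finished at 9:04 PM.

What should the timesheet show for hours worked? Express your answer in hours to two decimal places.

10.50 hours

Shift: 10:24 AM–9:04 PM = 10 h 40 min; less 10 min break → 10 h 30 min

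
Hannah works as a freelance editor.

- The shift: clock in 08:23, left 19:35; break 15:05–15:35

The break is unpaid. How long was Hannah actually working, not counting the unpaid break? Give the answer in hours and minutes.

The shift: 08:23–19:35 = 11 h 12 min; less 30 min break → 10 h 42 min

10 h 42 min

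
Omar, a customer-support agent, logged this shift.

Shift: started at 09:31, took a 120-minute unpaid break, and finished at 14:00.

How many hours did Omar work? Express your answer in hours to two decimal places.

Shift: 09:31–14:00 = 4 h 29 min; less 120 min break → 2 h 29 min

2.48 hours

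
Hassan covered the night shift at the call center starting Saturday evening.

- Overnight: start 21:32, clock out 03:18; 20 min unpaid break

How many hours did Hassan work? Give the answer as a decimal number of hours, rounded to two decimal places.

Overnight: 21:32 → midnight = 2 h 28 min; midnight → 03:18 = 3 h 18 min; span 5 h 46 min; less 20 min break → 5 h 26 min

5.43 hours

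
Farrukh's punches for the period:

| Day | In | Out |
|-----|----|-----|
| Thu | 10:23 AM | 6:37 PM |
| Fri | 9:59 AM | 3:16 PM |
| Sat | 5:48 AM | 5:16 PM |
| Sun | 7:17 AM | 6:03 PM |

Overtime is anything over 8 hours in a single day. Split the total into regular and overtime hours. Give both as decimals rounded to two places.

Thu: 10:23 AM–6:37 PM = 8 h 14 min
Fri: 9:59 AM–3:16 PM = 5 h 17 min
Sat: 5:48 AM–5:16 PM = 11 h 28 min
Sun: 7:17 AM–6:03 PM = 10 h 46 min
Thu reg 8 h 0 min / OT 0 h 14 min; Fri reg 5 h 17 min / OT 0 h 0 min; Sat reg 8 h 0 min / OT 3 h 28 min; Sun reg 8 h 0 min / OT 2 h 46 min.
Totals: regular 29 h 17 min, overtime 6 h 28 min.

Regular 29.28 hours, overtime 6.47 hours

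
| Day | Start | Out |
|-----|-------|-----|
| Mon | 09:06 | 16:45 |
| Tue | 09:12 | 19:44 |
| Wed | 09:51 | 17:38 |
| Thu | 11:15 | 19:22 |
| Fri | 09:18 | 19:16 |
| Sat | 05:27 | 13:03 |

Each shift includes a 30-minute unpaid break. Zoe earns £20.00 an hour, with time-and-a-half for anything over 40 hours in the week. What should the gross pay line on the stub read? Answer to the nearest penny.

£1059.50

Mon: 09:06–16:45 = 7 h 39 min; less 30 min break → 7 h 9 min
Tue: 09:12–19:44 = 10 h 32 min; less 30 min break → 10 h 2 min
Wed: 09:51–17:38 = 7 h 47 min; less 30 min break → 7 h 17 min
Thu: 11:15–19:22 = 8 h 7 min; less 30 min break → 7 h 37 min
Fri: 09:18–19:16 = 9 h 58 min; less 30 min break → 9 h 28 min
Sat: 05:27–13:03 = 7 h 36 min; less 30 min break → 7 h 6 min
Total worked: 48 h 39 min = 2919 min.
Regular 40 h 0 min = 2400 min at £20.00/h; overtime 8 h 39 min = 519 min at £30.00/h.
Pay = (2400 × £20.00 + 519 × £30.00) ÷ 60 = £1059.50.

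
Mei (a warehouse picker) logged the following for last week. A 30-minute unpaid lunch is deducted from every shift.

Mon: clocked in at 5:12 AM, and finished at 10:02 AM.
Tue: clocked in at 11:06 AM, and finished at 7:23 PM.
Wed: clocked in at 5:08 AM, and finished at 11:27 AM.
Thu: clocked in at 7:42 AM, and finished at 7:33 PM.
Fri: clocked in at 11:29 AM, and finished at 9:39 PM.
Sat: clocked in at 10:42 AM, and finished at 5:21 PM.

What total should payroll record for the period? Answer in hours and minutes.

Mon: 5:12 AM–10:02 AM = 4 h 50 min; less 30 min break → 4 h 20 min
Tue: 11:06 AM–7:23 PM = 8 h 17 min; less 30 min break → 7 h 47 min
Wed: 5:08 AM–11:27 AM = 6 h 19 min; less 30 min break → 5 h 49 min
Thu: 7:42 AM–7:33 PM = 11 h 51 min; less 30 min break → 11 h 21 min
Fri: 11:29 AM–9:39 PM = 10 h 10 min; less 30 min break → 9 h 40 min
Sat: 10:42 AM–5:21 PM = 6 h 39 min; less 30 min break → 6 h 9 min
Total: 4 h 20 min + 7 h 47 min + 5 h 49 min + 11 h 21 min + 9 h 40 min + 6 h 9 min = 45 h 6 min.

45 h 6 min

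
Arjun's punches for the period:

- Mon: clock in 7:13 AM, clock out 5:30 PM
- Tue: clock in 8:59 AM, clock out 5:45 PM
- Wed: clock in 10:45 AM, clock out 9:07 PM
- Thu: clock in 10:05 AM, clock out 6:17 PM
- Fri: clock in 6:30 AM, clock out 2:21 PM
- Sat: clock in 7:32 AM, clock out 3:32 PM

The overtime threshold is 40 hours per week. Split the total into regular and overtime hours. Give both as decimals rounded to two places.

Mon: 7:13 AM–5:30 PM = 10 h 17 min
Tue: 8:59 AM–5:45 PM = 8 h 46 min
Wed: 10:45 AM–9:07 PM = 10 h 22 min
Thu: 10:05 AM–6:17 PM = 8 h 12 min
Fri: 6:30 AM–2:21 PM = 7 h 51 min
Sat: 7:32 AM–3:32 PM = 8 h 0 min
Total worked: 53 h 28 min = 53.47 h.
Threshold 40 h → overtime 13 h 28 min, regular 40 h 0 min.

Regular 40.00 hours, overtime 13.47 hours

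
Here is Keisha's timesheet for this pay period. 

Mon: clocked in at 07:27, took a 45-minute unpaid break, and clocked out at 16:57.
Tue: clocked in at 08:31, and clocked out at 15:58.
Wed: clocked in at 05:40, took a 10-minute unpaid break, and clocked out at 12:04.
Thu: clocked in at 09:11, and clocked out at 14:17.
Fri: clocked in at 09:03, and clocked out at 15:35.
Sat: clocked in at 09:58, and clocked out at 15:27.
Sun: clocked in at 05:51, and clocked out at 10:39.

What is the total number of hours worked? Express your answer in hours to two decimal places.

44.35 hours

Mon: 07:27–16:57 = 9 h 30 min; less 45 min break → 8 h 45 min
Tue: 08:31–15:58 = 7 h 27 min
Wed: 05:40–12:04 = 6 h 24 min; less 10 min break → 6 h 14 min
Thu: 09:11–14:17 = 5 h 6 min
Fri: 09:03–15:35 = 6 h 32 min
Sat: 09:58–15:27 = 5 h 29 min
Sun: 05:51–10:39 = 4 h 48 min
Total: 8 h 45 min + 7 h 27 min + 6 h 14 min + 5 h 6 min + 6 h 32 min + 5 h 29 min + 4 h 48 min = 44 h 21 min.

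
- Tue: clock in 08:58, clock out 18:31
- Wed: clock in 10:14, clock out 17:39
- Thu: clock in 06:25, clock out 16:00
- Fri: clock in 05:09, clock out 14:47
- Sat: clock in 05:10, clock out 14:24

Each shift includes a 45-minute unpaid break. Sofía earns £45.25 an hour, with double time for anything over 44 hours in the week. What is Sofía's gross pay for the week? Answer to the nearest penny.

£1885.42

Tue: 08:58–18:31 = 9 h 33 min; less 45 min break → 8 h 48 min
Wed: 10:14–17:39 = 7 h 25 min; less 45 min break → 6 h 40 min
Thu: 06:25–16:00 = 9 h 35 min; less 45 min break → 8 h 50 min
Fri: 05:09–14:47 = 9 h 38 min; less 45 min break → 8 h 53 min
Sat: 05:10–14:24 = 9 h 14 min; less 45 min break → 8 h 29 min
Total worked: 41 h 40 min = 2500 min.
Regular 41 h 40 min = 2500 min at £45.25/h; overtime 0 h 0 min = 0 min at £90.50/h.
Pay = (2500 × £45.25 + 0 × £90.50) ÷ 60 = £1885.42.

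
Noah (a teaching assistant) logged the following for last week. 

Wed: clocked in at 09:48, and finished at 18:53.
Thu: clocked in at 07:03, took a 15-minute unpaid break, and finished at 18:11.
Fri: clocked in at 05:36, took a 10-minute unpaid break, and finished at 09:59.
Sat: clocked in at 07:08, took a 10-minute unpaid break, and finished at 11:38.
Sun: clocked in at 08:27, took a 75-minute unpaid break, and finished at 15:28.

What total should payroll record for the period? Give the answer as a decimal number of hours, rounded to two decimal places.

Wed: 09:48–18:53 = 9 h 5 min
Thu: 07:03–18:11 = 11 h 8 min; less 15 min break → 10 h 53 min
Fri: 05:36–09:59 = 4 h 23 min; less 10 min break → 4 h 13 min
Sat: 07:08–11:38 = 4 h 30 min; less 10 min break → 4 h 20 min
Sun: 08:27–15:28 = 7 h 1 min; less 75 min break → 5 h 46 min
Total: 9 h 5 min + 10 h 53 min + 4 h 13 min + 4 h 20 min + 5 h 46 min = 34 h 17 min.

34.28 hours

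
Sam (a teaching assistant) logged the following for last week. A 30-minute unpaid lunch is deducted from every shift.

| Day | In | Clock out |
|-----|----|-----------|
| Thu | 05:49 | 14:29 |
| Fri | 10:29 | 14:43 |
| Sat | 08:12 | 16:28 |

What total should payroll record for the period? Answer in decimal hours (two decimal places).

19.67 hours

Thu: 05:49–14:29 = 8 h 40 min; less 30 min break → 8 h 10 min
Fri: 10:29–14:43 = 4 h 14 min; less 30 min break → 3 h 44 min
Sat: 08:12–16:28 = 8 h 16 min; less 30 min break → 7 h 46 min
Total: 8 h 10 min + 3 h 44 min + 7 h 46 min = 19 h 40 min.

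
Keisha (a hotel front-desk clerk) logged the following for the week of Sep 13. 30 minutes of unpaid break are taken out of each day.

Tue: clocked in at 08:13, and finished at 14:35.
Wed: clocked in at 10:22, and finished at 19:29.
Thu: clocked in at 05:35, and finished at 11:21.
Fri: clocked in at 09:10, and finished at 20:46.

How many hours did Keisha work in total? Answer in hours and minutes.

Tue: 08:13–14:35 = 6 h 22 min; less 30 min break → 5 h 52 min
Wed: 10:22–19:29 = 9 h 7 min; less 30 min break → 8 h 37 min
Thu: 05:35–11:21 = 5 h 46 min; less 30 min break → 5 h 16 min
Fri: 09:10–20:46 = 11 h 36 min; less 30 min break → 11 h 6 min
Total: 5 h 52 min + 8 h 37 min + 5 h 16 min + 11 h 6 min = 30 h 51 min.

30 h 51 min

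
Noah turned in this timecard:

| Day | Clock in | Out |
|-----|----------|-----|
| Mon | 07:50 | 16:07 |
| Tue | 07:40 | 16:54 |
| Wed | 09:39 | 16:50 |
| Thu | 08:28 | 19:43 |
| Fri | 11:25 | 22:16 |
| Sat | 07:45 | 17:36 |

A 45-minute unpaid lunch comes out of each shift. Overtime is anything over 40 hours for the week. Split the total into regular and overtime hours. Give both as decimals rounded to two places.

Mon: 07:50–16:07 = 8 h 17 min; less 45 min break → 7 h 32 min
Tue: 07:40–16:54 = 9 h 14 min; less 45 min break → 8 h 29 min
Wed: 09:39–16:50 = 7 h 11 min; less 45 min break → 6 h 26 min
Thu: 08:28–19:43 = 11 h 15 min; less 45 min break → 10 h 30 min
Fri: 11:25–22:16 = 10 h 51 min; less 45 min break → 10 h 6 min
Sat: 07:45–17:36 = 9 h 51 min; less 45 min break → 9 h 6 min
Total worked: 52 h 9 min = 52.15 h.
Threshold 40 h → overtime 12 h 9 min, regular 40 h 0 min.

Regular 40.00 hours, overtime 12.15 hours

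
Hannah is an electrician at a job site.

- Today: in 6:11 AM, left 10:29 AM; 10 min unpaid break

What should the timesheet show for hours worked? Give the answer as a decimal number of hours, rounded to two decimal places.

4.13 hours

Today: 6:11 AM–10:29 AM = 4 h 18 min; less 10 min break → 4 h 8 min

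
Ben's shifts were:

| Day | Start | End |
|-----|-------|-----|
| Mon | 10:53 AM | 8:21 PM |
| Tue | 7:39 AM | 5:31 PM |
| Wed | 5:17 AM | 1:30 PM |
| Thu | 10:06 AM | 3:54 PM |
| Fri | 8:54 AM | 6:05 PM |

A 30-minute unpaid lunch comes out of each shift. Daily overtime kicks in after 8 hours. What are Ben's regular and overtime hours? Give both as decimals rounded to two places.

Regular 37.02 hours, overtime 3.02 hours

Mon: 10:53 AM–8:21 PM = 9 h 28 min; less 30 min break → 8 h 58 min
Tue: 7:39 AM–5:31 PM = 9 h 52 min; less 30 min break → 9 h 22 min
Wed: 5:17 AM–1:30 PM = 8 h 13 min; less 30 min break → 7 h 43 min
Thu: 10:06 AM–3:54 PM = 5 h 48 min; less 30 min break → 5 h 18 min
Fri: 8:54 AM–6:05 PM = 9 h 11 min; less 30 min break → 8 h 41 min
Mon reg 8 h 0 min / OT 0 h 58 min; Tue reg 8 h 0 min / OT 1 h 22 min; Wed reg 7 h 43 min / OT 0 h 0 min; Thu reg 5 h 18 min / OT 0 h 0 min; Fri reg 8 h 0 min / OT 0 h 41 min.
Totals: regular 37 h 1 min, overtime 3 h 1 min.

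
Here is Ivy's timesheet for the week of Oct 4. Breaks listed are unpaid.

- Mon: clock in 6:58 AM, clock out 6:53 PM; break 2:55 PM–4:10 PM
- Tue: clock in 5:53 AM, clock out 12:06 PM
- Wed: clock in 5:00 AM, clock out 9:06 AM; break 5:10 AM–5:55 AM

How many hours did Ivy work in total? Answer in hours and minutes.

Mon: 6:58 AM–6:53 PM = 11 h 55 min; less 75 min break → 10 h 40 min
Tue: 5:53 AM–12:06 PM = 6 h 13 min
Wed: 5:00 AM–9:06 AM = 4 h 6 min; less 45 min break → 3 h 21 min
Total: 10 h 40 min + 6 h 13 min + 3 h 21 min = 20 h 14 min.

20 h 14 min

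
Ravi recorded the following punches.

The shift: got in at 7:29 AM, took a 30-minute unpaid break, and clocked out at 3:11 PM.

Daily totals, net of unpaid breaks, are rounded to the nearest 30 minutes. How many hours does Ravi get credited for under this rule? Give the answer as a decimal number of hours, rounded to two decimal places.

7.00 hours

The shift: 7:29 AM–3:11 PM = 7 h 42 min − 30 min = 7 h 12 min → rounds to 7 h 0 min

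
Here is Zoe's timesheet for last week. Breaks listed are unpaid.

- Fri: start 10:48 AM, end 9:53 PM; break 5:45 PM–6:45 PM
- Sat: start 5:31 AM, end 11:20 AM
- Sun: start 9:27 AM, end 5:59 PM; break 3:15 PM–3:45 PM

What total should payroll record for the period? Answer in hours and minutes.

Fri: 10:48 AM–9:53 PM = 11 h 5 min; less 60 min break → 10 h 5 min
Sat: 5:31 AM–11:20 AM = 5 h 49 min
Sun: 9:27 AM–5:59 PM = 8 h 32 min; less 30 min break → 8 h 2 min
Total: 10 h 5 min + 5 h 49 min + 8 h 2 min = 23 h 56 min.

23 h 56 min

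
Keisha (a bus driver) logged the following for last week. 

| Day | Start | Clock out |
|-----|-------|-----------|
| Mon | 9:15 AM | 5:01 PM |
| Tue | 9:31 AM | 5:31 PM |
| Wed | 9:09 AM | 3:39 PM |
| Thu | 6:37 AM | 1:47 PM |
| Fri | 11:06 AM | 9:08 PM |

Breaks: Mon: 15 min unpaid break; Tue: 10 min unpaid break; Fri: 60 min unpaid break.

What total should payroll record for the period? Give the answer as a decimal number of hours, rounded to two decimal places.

Mon: 9:15 AM–5:01 PM = 7 h 46 min; less 15 min break → 7 h 31 min
Tue: 9:31 AM–5:31 PM = 8 h 0 min; less 10 min break → 7 h 50 min
Wed: 9:09 AM–3:39 PM = 6 h 30 min
Thu: 6:37 AM–1:47 PM = 7 h 10 min
Fri: 11:06 AM–9:08 PM = 10 h 2 min; less 60 min break → 9 h 2 min
Total: 7 h 31 min + 7 h 50 min + 6 h 30 min + 7 h 10 min + 9 h 2 min = 38 h 3 min.

38.05 hours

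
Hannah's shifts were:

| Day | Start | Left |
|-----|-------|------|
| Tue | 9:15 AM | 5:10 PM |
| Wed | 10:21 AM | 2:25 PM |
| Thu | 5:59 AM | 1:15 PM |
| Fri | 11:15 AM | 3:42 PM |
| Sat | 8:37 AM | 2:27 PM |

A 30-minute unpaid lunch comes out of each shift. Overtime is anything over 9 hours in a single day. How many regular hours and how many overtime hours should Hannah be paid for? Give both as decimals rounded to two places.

Regular 27.03 hours, overtime 0.00 hours

Tue: 9:15 AM–5:10 PM = 7 h 55 min; less 30 min break → 7 h 25 min
Wed: 10:21 AM–2:25 PM = 4 h 4 min; less 30 min break → 3 h 34 min
Thu: 5:59 AM–1:15 PM = 7 h 16 min; less 30 min break → 6 h 46 min
Fri: 11:15 AM–3:42 PM = 4 h 27 min; less 30 min break → 3 h 57 min
Sat: 8:37 AM–2:27 PM = 5 h 50 min; less 30 min break → 5 h 20 min
Tue reg 7 h 25 min / OT 0 h 0 min; Wed reg 3 h 34 min / OT 0 h 0 min; Thu reg 6 h 46 min / OT 0 h 0 min; Fri reg 3 h 57 min / OT 0 h 0 min; Sat reg 5 h 20 min / OT 0 h 0 min.
Totals: regular 27 h 2 min, overtime 0 h 0 min.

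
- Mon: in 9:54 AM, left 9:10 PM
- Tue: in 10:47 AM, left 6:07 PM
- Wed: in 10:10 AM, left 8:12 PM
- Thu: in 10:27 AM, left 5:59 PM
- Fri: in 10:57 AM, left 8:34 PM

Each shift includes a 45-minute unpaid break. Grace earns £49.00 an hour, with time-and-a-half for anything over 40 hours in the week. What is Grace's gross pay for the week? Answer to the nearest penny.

£2109.45

Mon: 9:54 AM–9:10 PM = 11 h 16 min; less 45 min break → 10 h 31 min
Tue: 10:47 AM–6:07 PM = 7 h 20 min; less 45 min break → 6 h 35 min
Wed: 10:10 AM–8:12 PM = 10 h 2 min; less 45 min break → 9 h 17 min
Thu: 10:27 AM–5:59 PM = 7 h 32 min; less 45 min break → 6 h 47 min
Fri: 10:57 AM–8:34 PM = 9 h 37 min; less 45 min break → 8 h 52 min
Total worked: 42 h 2 min = 2522 min.
Regular 40 h 0 min = 2400 min at £49.00/h; overtime 2 h 2 min = 122 min at £73.50/h.
Pay = (2400 × £49.00 + 122 × £73.50) ÷ 60 = £2109.45.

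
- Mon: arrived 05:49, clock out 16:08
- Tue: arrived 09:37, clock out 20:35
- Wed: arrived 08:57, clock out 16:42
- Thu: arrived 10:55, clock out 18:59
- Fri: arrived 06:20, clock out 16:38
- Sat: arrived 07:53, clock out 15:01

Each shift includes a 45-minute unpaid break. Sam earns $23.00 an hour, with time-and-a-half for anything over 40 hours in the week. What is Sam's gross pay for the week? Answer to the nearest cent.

$1266.15

Mon: 05:49–16:08 = 10 h 19 min; less 45 min break → 9 h 34 min
Tue: 09:37–20:35 = 10 h 58 min; less 45 min break → 10 h 13 min
Wed: 08:57–16:42 = 7 h 45 min; less 45 min break → 7 h 0 min
Thu: 10:55–18:59 = 8 h 4 min; less 45 min break → 7 h 19 min
Fri: 06:20–16:38 = 10 h 18 min; less 45 min break → 9 h 33 min
Sat: 07:53–15:01 = 7 h 8 min; less 45 min break → 6 h 23 min
Total worked: 50 h 2 min = 3002 min.
Regular 40 h 0 min = 2400 min at $23.00/h; overtime 10 h 2 min = 602 min at $34.50/h.
Pay = (2400 × $23.00 + 602 × $34.50) ÷ 60 = $1266.15.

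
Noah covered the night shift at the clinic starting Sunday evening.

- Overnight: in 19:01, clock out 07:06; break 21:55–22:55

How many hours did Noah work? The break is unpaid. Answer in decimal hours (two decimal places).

11.08 hours

Overnight: 19:01 → midnight = 4 h 59 min; midnight → 07:06 = 7 h 6 min; span 12 h 5 min; less 60 min break → 11 h 5 min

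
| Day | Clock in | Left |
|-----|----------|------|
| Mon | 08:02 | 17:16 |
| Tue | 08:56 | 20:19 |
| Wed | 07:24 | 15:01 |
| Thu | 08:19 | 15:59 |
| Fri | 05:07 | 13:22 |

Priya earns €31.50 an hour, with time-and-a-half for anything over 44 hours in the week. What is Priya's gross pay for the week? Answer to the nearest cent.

€1393.09

Mon: 08:02–17:16 = 9 h 14 min
Tue: 08:56–20:19 = 11 h 23 min
Wed: 07:24–15:01 = 7 h 37 min
Thu: 08:19–15:59 = 7 h 40 min
Fri: 05:07–13:22 = 8 h 15 min
Total worked: 44 h 9 min = 2649 min.
Regular 44 h 0 min = 2640 min at €31.50/h; overtime 0 h 9 min = 9 min at €47.25/h.
Pay = (2640 × €31.50 + 9 × €47.25) ÷ 60 = €1393.09.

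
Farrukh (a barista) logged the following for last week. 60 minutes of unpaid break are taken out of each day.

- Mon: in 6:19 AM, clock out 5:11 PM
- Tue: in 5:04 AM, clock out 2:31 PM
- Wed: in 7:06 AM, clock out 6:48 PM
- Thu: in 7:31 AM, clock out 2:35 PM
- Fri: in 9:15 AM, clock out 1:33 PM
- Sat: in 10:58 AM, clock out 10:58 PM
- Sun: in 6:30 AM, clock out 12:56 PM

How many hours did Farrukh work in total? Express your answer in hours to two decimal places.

54.82 hours

Mon: 6:19 AM–5:11 PM = 10 h 52 min; less 60 min break → 9 h 52 min
Tue: 5:04 AM–2:31 PM = 9 h 27 min; less 60 min break → 8 h 27 min
Wed: 7:06 AM–6:48 PM = 11 h 42 min; less 60 min break → 10 h 42 min
Thu: 7:31 AM–2:35 PM = 7 h 4 min; less 60 min break → 6 h 4 min
Fri: 9:15 AM–1:33 PM = 4 h 18 min; less 60 min break → 3 h 18 min
Sat: 10:58 AM–10:58 PM = 12 h 0 min; less 60 min break → 11 h 0 min
Sun: 6:30 AM–12:56 PM = 6 h 26 min; less 60 min break → 5 h 26 min
Total: 9 h 52 min + 8 h 27 min + 10 h 42 min + 6 h 4 min + 3 h 18 min + 11 h 0 min + 5 h 26 min = 54 h 49 min.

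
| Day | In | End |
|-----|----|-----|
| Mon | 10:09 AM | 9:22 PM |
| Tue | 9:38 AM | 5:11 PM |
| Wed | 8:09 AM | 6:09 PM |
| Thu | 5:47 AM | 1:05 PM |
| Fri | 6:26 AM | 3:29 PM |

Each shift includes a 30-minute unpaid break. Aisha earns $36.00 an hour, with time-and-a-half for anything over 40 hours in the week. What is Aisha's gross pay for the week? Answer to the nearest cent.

$1581.30

Mon: 10:09 AM–9:22 PM = 11 h 13 min; less 30 min break → 10 h 43 min
Tue: 9:38 AM–5:11 PM = 7 h 33 min; less 30 min break → 7 h 3 min
Wed: 8:09 AM–6:09 PM = 10 h 0 min; less 30 min break → 9 h 30 min
Thu: 5:47 AM–1:05 PM = 7 h 18 min; less 30 min break → 6 h 48 min
Fri: 6:26 AM–3:29 PM = 9 h 3 min; less 30 min break → 8 h 33 min
Total worked: 42 h 37 min = 2557 min.
Regular 40 h 0 min = 2400 min at $36.00/h; overtime 2 h 37 min = 157 min at $54.00/h.
Pay = (2400 × $36.00 + 157 × $54.00) ÷ 60 = $1581.30.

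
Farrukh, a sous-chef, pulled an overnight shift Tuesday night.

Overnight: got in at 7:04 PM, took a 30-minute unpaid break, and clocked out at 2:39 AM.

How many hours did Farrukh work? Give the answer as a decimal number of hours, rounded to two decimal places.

7.08 hours

Overnight: 7:04 PM → midnight = 4 h 56 min; midnight → 2:39 AM = 2 h 39 min; span 7 h 35 min; less 30 min break → 7 h 5 min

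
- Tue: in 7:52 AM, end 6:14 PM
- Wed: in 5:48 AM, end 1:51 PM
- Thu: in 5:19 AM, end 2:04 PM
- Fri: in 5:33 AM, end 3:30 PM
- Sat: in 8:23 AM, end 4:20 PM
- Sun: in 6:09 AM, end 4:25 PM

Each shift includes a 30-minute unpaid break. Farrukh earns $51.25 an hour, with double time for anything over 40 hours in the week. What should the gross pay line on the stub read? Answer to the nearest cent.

Tue: 7:52 AM–6:14 PM = 10 h 22 min; less 30 min break → 9 h 52 min
Wed: 5:48 AM–1:51 PM = 8 h 3 min; less 30 min break → 7 h 33 min
Thu: 5:19 AM–2:04 PM = 8 h 45 min; less 30 min break → 8 h 15 min
Fri: 5:33 AM–3:30 PM = 9 h 57 min; less 30 min break → 9 h 27 min
Sat: 8:23 AM–4:20 PM = 7 h 57 min; less 30 min break → 7 h 27 min
Sun: 6:09 AM–4:25 PM = 10 h 16 min; less 30 min break → 9 h 46 min
Total worked: 52 h 20 min = 3140 min.
Regular 40 h 0 min = 2400 min at $51.25/h; overtime 12 h 20 min = 740 min at $102.50/h.
Pay = (2400 × $51.25 + 740 × $102.50) ÷ 60 = $3314.17.

$3314.17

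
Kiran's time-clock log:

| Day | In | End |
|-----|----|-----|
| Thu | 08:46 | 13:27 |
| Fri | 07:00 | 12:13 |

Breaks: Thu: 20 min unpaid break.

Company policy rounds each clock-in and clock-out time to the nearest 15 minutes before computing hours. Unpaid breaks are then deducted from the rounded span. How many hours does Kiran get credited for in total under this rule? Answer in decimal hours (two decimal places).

9.67 hours

Thu: in 08:46→08:45, out 13:27→13:30; 4 h 45 min − 20 min = 4 h 25 min
Fri: in 07:00→07:00, out 12:13→12:15; 5 h 15 min
Total credited: 9 h 40 min.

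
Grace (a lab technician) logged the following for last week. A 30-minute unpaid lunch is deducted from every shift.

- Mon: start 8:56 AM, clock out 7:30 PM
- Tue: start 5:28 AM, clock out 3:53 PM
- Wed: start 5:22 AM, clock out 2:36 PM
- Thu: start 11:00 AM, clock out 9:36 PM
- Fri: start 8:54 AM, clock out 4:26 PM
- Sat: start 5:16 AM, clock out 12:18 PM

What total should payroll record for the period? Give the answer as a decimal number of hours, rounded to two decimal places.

Mon: 8:56 AM–7:30 PM = 10 h 34 min; less 30 min break → 10 h 4 min
Tue: 5:28 AM–3:53 PM = 10 h 25 min; less 30 min break → 9 h 55 min
Wed: 5:22 AM–2:36 PM = 9 h 14 min; less 30 min break → 8 h 44 min
Thu: 11:00 AM–9:36 PM = 10 h 36 min; less 30 min break → 10 h 6 min
Fri: 8:54 AM–4:26 PM = 7 h 32 min; less 30 min break → 7 h 2 min
Sat: 5:16 AM–12:18 PM = 7 h 2 min; less 30 min break → 6 h 32 min
Total: 10 h 4 min + 9 h 55 min + 8 h 44 min + 10 h 6 min + 7 h 2 min + 6 h 32 min = 52 h 23 min.

52.38 hours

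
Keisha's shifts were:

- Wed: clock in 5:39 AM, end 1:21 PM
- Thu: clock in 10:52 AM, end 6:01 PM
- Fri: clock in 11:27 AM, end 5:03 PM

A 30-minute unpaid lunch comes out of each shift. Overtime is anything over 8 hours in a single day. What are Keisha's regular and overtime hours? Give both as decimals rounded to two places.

Wed: 5:39 AM–1:21 PM = 7 h 42 min; less 30 min break → 7 h 12 min
Thu: 10:52 AM–6:01 PM = 7 h 9 min; less 30 min break → 6 h 39 min
Fri: 11:27 AM–5:03 PM = 5 h 36 min; less 30 min break → 5 h 6 min
Wed reg 7 h 12 min / OT 0 h 0 min; Thu reg 6 h 39 min / OT 0 h 0 min; Fri reg 5 h 6 min / OT 0 h 0 min.
Totals: regular 18 h 57 min, overtime 0 h 0 min.

Regular 18.95 hours, overtime 0.00 hours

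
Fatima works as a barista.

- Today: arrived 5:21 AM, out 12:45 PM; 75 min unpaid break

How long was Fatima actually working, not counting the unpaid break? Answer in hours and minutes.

Today: 5:21 AM–12:45 PM = 7 h 24 min; less 75 min break → 6 h 9 min

6 h 9 min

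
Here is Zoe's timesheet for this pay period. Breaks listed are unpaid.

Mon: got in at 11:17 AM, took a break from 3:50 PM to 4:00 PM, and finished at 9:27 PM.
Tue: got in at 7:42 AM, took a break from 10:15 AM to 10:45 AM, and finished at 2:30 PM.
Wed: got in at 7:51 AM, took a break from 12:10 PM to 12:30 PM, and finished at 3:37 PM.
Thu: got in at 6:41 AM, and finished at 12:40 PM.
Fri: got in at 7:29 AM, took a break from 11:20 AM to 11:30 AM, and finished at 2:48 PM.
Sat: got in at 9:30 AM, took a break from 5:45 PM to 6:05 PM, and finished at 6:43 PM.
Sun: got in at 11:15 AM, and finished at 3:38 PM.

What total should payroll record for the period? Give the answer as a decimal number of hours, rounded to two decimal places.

50.13 hours

Mon: 11:17 AM–9:27 PM = 10 h 10 min; less 10 min break → 10 h 0 min
Tue: 7:42 AM–2:30 PM = 6 h 48 min; less 30 min break → 6 h 18 min
Wed: 7:51 AM–3:37 PM = 7 h 46 min; less 20 min break → 7 h 26 min
Thu: 6:41 AM–12:40 PM = 5 h 59 min
Fri: 7:29 AM–2:48 PM = 7 h 19 min; less 10 min break → 7 h 9 min
Sat: 9:30 AM–6:43 PM = 9 h 13 min; less 20 min break → 8 h 53 min
Sun: 11:15 AM–3:38 PM = 4 h 23 min
Total: 10 h 0 min + 6 h 18 min + 7 h 26 min + 5 h 59 min + 7 h 9 min + 8 h 53 min + 4 h 23 min = 50 h 8 min.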